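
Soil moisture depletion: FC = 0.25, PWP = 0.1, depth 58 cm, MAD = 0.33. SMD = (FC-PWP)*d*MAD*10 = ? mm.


SMD = (FC - PWP) * d * MAD * 10
SMD = (0.25 - 0.1) * 58 * 0.33 * 10
SMD = 0.1500 * 58 * 0.33 * 10

28.7100 mm


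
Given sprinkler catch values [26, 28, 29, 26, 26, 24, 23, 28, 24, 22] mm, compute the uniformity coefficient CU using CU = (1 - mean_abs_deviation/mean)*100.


mean = 25.600000 mm
MAD = 1.880000 mm
CU = (1 - 1.880000/25.600000)*100

92.6562 %


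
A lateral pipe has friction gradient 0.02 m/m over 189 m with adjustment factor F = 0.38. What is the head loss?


hf = J * L * F = 0.02 * 189 * 0.38 = 1.4364 m

1.4364 m


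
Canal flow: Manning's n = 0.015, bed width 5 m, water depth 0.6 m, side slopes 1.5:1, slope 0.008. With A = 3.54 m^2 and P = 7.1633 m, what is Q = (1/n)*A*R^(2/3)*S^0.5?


R = A/P = 3.54/7.1633 = 0.494186
Q = (1/0.015) * 3.54 * 0.494186^(2/3) * 0.008^0.5

13.1942 m^3/s


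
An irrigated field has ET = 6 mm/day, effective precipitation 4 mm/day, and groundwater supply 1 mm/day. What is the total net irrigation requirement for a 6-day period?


Daily deficit = ET - Pe - GW = 6 - 4 - 1 = 1 mm/day
NIR = 1 * 6 = 6 mm

6.0000 mm


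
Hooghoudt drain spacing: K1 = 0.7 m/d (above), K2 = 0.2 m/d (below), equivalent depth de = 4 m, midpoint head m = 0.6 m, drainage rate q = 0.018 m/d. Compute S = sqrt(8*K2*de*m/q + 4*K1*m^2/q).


S^2 = 8*K2*de*m/q + 4*K1*m^2/q
S^2 = 8*0.2*4*0.6/0.018 + 4*0.7*0.6^2/0.018
S = sqrt(269.3333)

16.4114 m


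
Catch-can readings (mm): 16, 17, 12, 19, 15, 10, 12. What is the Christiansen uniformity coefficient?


mean = 14.428571 mm
MAD = 2.653061 mm
CU = (1 - 2.653061/14.428571)*100

81.6124 %


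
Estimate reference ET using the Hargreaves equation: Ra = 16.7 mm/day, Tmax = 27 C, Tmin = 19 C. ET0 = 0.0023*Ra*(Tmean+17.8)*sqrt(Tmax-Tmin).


Tmean = (Tmax + Tmin)/2 = (27 + 19)/2 = 23.0
ET0 = 0.0023 * 16.7 * (23.0 + 17.8) * sqrt(27 - 19)
ET0 = 0.0023 * 16.7 * 40.8 * 2.828427

4.4325 mm/day


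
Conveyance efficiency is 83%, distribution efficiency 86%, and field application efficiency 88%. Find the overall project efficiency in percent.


Ec = 0.83, Eb = 0.86, Ea = 0.88
E = 0.83 * 0.86 * 0.88 * 100 = 62.8144%

62.8144 %


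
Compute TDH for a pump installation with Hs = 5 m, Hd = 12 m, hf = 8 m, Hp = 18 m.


TDH = Hs + Hd + hf + Hp = 5 + 12 + 8 + 18 = 43

43 m


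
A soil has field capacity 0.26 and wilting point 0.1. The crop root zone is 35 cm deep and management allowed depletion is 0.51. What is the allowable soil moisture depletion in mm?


SMD = (FC - PWP) * d * MAD * 10
SMD = (0.26 - 0.1) * 35 * 0.51 * 10
SMD = 0.1600 * 35 * 0.51 * 10

28.5600 mm


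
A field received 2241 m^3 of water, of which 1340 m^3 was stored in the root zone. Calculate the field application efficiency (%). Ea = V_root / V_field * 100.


Ea = V_root / V_field * 100 = 1340 / 2241 * 100 = 59.7947%

59.7947 %


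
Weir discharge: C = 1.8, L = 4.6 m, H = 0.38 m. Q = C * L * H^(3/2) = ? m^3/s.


Q = C * L * H^(3/2) = 1.8 * 4.6 * 0.38^1.5 = 1.8 * 4.6 * 0.234248

1.9396 m^3/s


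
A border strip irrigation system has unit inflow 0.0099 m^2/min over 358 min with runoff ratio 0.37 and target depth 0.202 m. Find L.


L = q*t/((1+r)*Z)
L = 0.0099*358/((1+0.37)*0.202)
L = 3.5442/0.27674

12.8070 m


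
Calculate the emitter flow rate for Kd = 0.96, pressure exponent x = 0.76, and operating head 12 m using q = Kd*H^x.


q = Kd * H^x = 0.96 * 12^0.76 = 0.96 * 6.609639

6.3453 L/h


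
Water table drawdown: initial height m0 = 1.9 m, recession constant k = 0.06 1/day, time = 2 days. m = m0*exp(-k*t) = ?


m = m0 * exp(-k*t)
m = 1.9 * exp(-0.06 * 2)
m = 1.9 * exp(-0.1200)

1.6851 m


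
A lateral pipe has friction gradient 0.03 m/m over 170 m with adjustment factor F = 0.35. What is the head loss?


hf = J * L * F = 0.03 * 170 * 0.35 = 1.7850 m

1.7850 m


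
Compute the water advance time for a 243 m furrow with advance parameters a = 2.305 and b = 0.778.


t = (L/a)^(1/b)
t = (243/2.305)^(1/0.778)
t = 105.422993^(1/0.778)

398.2667 min


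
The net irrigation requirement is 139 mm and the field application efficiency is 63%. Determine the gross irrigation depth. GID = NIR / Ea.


Ea = 63% = 0.63
GID = NIR / Ea = 139 / 0.63 = 220.6349 mm

220.6349 mm


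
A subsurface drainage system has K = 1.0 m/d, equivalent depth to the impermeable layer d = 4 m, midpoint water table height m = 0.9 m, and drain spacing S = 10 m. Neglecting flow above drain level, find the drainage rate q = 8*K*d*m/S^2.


q = 8*K*d*m/S^2
q = 8*1.0*4*0.9/10^2
q = 28.8000 / 100

0.2880 m/d


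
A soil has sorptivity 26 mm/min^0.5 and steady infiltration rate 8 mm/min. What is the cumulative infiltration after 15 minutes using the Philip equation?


F = S*sqrt(t) + A*t
F = 26*sqrt(15) + 8*15
F = 26*3.872983 + 120

220.6976 mm


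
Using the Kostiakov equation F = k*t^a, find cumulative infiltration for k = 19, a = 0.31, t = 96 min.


F = k * t^a = 19 * 96^0.31
F = 19 * 4.116272

78.2092 mm


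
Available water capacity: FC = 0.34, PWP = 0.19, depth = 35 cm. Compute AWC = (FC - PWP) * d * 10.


AWC = (FC - PWP) * d * 10
AWC = (0.34 - 0.19) * 35 * 10
AWC = 0.1500 * 35 * 10

52.5000 mm


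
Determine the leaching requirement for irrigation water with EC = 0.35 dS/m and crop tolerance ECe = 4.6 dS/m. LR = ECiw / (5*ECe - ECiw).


LR = ECiw / (5*ECe - ECiw)
LR = 0.35 / (5*4.6 - 0.35)
LR = 0.35 / 22.6500

0.0155


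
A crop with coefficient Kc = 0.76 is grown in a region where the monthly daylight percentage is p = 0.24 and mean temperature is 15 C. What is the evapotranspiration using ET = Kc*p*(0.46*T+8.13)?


ET = Kc * p * (0.46*T + 8.13)
ET = 0.76 * 0.24 * (0.46*15 + 8.13)
ET = 0.76 * 0.24 * 15.0300

2.7415 mm/day


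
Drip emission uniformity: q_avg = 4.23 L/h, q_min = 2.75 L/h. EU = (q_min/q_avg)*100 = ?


EU = (q_min/q_avg)*100 = (2.75/4.23)*100 = 65.0118%

65.0118 %


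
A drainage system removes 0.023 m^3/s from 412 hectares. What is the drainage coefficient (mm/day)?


DC = Q * 86400 / (A * 10000) * 1000
DC = 0.023 * 86400 / (412 * 10000) * 1000
DC = 1987200.0000 / 4120000

0.4823 mm/day


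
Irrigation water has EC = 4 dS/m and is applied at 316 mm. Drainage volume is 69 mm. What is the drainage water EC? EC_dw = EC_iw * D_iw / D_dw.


EC_dw = EC_iw * D_iw / D_dw
EC_dw = 4 * 316 / 69
EC_dw = 1264 / 69

18.3188 dS/m


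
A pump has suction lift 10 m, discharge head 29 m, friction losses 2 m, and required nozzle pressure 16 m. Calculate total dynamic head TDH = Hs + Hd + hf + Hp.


TDH = Hs + Hd + hf + Hp = 10 + 29 + 2 + 16 = 57

57 m


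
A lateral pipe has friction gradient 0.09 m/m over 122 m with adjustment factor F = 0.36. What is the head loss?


hf = J * L * F = 0.09 * 122 * 0.36 = 3.9528 m

3.9528 m


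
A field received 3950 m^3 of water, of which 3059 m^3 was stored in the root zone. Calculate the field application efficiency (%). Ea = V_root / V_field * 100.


Ea = V_root / V_field * 100 = 3059 / 3950 * 100 = 77.4430%

77.4430 %


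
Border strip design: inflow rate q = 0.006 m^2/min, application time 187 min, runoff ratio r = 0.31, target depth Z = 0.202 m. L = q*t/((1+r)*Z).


L = q*t/((1+r)*Z)
L = 0.006*187/((1+0.31)*0.202)
L = 1.122/0.26462

4.2400 m


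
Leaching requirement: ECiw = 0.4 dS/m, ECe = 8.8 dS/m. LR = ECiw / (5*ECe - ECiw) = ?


LR = ECiw / (5*ECe - ECiw)
LR = 0.4 / (5*8.8 - 0.4)
LR = 0.4 / 43.6000

0.0092


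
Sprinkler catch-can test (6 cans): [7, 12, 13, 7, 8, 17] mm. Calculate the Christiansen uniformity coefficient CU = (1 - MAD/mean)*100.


mean = 10.666667 mm
MAD = 3.333333 mm
CU = (1 - 3.333333/10.666667)*100

68.7500 %


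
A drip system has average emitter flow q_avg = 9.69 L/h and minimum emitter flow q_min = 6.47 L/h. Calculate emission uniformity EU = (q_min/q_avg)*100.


EU = (q_min/q_avg)*100 = (6.47/9.69)*100 = 66.7699%

66.7699 %


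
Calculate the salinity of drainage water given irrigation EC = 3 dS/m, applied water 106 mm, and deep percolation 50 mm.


EC_dw = EC_iw * D_iw / D_dw
EC_dw = 3 * 106 / 50
EC_dw = 318 / 50

6.3600 dS/m


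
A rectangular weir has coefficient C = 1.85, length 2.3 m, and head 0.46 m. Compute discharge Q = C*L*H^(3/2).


Q = C * L * H^(3/2) = 1.85 * 2.3 * 0.46^1.5 = 1.85 * 2.3 * 0.311987

1.3275 m^3/s


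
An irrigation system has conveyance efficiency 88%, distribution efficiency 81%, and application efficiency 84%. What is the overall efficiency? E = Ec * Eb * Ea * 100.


Ec = 0.88, Eb = 0.81, Ea = 0.84
E = 0.88 * 0.81 * 0.84 * 100 = 59.8752%

59.8752 %


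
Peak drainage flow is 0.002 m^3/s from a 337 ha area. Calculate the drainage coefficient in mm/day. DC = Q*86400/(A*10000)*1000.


DC = Q * 86400 / (A * 10000) * 1000
DC = 0.002 * 86400 / (337 * 10000) * 1000
DC = 172800.0000 / 3370000

0.0513 mm/day


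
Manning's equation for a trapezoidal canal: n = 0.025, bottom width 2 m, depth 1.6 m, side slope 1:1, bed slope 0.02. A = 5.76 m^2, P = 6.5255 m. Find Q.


R = A/P = 5.76/6.5255 = 0.882691
Q = (1/0.025) * 5.76 * 0.882691^(2/3) * 0.02^0.5

29.9826 m^3/s


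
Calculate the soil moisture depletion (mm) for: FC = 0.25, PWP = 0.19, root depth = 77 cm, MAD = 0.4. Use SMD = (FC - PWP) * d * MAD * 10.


SMD = (FC - PWP) * d * MAD * 10
SMD = (0.25 - 0.19) * 77 * 0.4 * 10
SMD = 0.0600 * 77 * 0.4 * 10

18.4800 mm


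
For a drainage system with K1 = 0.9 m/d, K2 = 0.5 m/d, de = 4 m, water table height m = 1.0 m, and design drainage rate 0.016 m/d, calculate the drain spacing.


S^2 = 8*K2*de*m/q + 4*K1*m^2/q
S^2 = 8*0.5*4*1.0/0.016 + 4*0.9*1.0^2/0.016
S = sqrt(1225.0000)

35.0000 m


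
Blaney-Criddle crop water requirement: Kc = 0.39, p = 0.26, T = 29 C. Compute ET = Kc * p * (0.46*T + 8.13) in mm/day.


ET = Kc * p * (0.46*T + 8.13)
ET = 0.39 * 0.26 * (0.46*29 + 8.13)
ET = 0.39 * 0.26 * 21.4700

2.1771 mm/day


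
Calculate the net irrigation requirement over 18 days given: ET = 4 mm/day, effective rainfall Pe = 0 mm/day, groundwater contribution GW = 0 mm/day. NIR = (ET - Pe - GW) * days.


Daily deficit = ET - Pe - GW = 4 - 0 - 0 = 4 mm/day
NIR = 4 * 18 = 72 mm

72.0000 mm


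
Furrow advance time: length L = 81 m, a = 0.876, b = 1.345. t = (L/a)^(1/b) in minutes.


t = (L/a)^(1/b)
t = (81/0.876)^(1/1.345)
t = 92.465753^(1/1.345)

28.9532 min


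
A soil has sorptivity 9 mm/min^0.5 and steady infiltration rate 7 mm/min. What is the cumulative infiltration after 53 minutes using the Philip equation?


F = S*sqrt(t) + A*t
F = 9*sqrt(53) + 7*53
F = 9*7.280110 + 371

436.5210 mm


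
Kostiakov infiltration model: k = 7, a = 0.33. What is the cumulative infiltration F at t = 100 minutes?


F = k * t^a = 7 * 100^0.33
F = 7 * 4.570882

31.9962 mm


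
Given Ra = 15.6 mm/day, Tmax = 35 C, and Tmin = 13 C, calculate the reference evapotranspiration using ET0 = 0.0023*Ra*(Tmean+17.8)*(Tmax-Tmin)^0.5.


Tmean = (Tmax + Tmin)/2 = (35 + 13)/2 = 24.0
ET0 = 0.0023 * 15.6 * (24.0 + 17.8) * sqrt(35 - 13)
ET0 = 0.0023 * 15.6 * 41.8 * 4.690416

7.0346 mm/day


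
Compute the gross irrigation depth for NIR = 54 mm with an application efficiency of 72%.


Ea = 72% = 0.72
GID = NIR / Ea = 54 / 0.72 = 75.0000 mm

75.0000 mm


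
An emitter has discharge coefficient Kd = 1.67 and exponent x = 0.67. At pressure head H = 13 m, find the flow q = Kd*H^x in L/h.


q = Kd * H^x = 1.67 * 13^0.67 = 1.67 * 5.576248

9.3123 L/h


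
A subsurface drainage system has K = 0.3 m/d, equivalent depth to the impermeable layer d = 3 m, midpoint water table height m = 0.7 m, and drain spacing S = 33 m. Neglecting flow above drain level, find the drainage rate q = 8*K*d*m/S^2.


q = 8*K*d*m/S^2
q = 8*0.3*3*0.7/33^2
q = 5.0400 / 1089

0.0046 m/d


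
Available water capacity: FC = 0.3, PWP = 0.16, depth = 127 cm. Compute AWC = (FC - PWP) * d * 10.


AWC = (FC - PWP) * d * 10
AWC = (0.3 - 0.16) * 127 * 10
AWC = 0.1400 * 127 * 10

177.8000 mm


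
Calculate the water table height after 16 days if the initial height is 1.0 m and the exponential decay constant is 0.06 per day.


m = m0 * exp(-k*t)
m = 1.0 * exp(-0.06 * 16)
m = 1.0 * exp(-0.9600)

0.3829 m


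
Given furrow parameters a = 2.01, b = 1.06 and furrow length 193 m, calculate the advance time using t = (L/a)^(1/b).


t = (L/a)^(1/b)
t = (193/2.01)^(1/1.06)
t = 96.019900^(1/1.06)

74.1570 min


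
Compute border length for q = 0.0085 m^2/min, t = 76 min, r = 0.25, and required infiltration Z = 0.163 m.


L = q*t/((1+r)*Z)
L = 0.0085*76/((1+0.25)*0.163)
L = 0.646/0.20375

3.1706 m


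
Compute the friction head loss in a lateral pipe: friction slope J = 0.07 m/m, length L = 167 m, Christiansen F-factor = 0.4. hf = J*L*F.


hf = J * L * F = 0.07 * 167 * 0.4 = 4.6760 m

4.6760 m


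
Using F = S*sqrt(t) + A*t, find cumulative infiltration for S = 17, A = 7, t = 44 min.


F = S*sqrt(t) + A*t
F = 17*sqrt(44) + 7*44
F = 17*6.633250 + 308

420.7653 mm


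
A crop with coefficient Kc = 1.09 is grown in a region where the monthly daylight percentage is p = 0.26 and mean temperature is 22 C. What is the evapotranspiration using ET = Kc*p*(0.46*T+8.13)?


ET = Kc * p * (0.46*T + 8.13)
ET = 1.09 * 0.26 * (0.46*22 + 8.13)
ET = 1.09 * 0.26 * 18.2500

5.1721 mm/day


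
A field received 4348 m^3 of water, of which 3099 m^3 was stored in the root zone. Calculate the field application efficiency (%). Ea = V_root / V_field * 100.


Ea = V_root / V_field * 100 = 3099 / 4348 * 100 = 71.2741%

71.2741 %


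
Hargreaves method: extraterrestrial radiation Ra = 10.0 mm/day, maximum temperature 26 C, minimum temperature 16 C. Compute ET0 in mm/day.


Tmean = (Tmax + Tmin)/2 = (26 + 16)/2 = 21.0
ET0 = 0.0023 * 10.0 * (21.0 + 17.8) * sqrt(26 - 16)
ET0 = 0.0023 * 10.0 * 38.8 * 3.162278

2.8220 mm/day


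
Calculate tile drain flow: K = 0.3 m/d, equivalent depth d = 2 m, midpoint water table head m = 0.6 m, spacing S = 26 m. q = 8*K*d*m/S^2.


q = 8*K*d*m/S^2
q = 8*0.3*2*0.6/26^2
q = 2.8800 / 676

0.0043 m/d


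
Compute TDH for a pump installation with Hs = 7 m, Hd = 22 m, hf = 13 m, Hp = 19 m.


TDH = Hs + Hd + hf + Hp = 7 + 22 + 13 + 19 = 61

61 m


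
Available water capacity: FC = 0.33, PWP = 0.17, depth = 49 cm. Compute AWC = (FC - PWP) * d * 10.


AWC = (FC - PWP) * d * 10
AWC = (0.33 - 0.17) * 49 * 10
AWC = 0.1600 * 49 * 10

78.4000 mm


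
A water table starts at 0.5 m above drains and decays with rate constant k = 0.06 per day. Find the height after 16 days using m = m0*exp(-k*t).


m = m0 * exp(-k*t)
m = 0.5 * exp(-0.06 * 16)
m = 0.5 * exp(-0.9600)

0.1914 m


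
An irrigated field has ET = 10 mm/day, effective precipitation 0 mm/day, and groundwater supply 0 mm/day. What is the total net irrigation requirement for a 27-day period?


Daily deficit = ET - Pe - GW = 10 - 0 - 0 = 10 mm/day
NIR = 10 * 27 = 270 mm

270.0000 mm


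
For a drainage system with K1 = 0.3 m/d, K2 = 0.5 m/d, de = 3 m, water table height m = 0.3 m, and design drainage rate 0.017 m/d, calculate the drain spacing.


S^2 = 8*K2*de*m/q + 4*K1*m^2/q
S^2 = 8*0.5*3*0.3/0.017 + 4*0.3*0.3^2/0.017
S = sqrt(218.1176)

14.7688 m


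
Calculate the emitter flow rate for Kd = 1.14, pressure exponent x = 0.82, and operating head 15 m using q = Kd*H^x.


q = Kd * H^x = 1.14 * 15^0.82 = 1.14 * 9.212868

10.5027 L/h


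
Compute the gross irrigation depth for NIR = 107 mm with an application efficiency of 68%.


Ea = 68% = 0.68
GID = NIR / Ea = 107 / 0.68 = 157.3529 mm

157.3529 mm


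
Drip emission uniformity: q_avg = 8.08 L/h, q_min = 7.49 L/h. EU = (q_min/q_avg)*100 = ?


EU = (q_min/q_avg)*100 = (7.49/8.08)*100 = 92.6980%

92.6980 %


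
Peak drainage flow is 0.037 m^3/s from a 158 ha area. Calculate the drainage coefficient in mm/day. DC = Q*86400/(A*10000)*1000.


DC = Q * 86400 / (A * 10000) * 1000
DC = 0.037 * 86400 / (158 * 10000) * 1000
DC = 3196800.0000 / 1580000

2.0233 mm/day


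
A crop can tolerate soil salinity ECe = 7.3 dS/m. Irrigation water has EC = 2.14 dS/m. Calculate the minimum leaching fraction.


LR = ECiw / (5*ECe - ECiw)
LR = 2.14 / (5*7.3 - 2.14)
LR = 2.14 / 34.3600

0.0623


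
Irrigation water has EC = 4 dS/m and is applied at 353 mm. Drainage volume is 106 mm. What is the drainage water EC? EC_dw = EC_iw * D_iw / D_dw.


EC_dw = EC_iw * D_iw / D_dw
EC_dw = 4 * 353 / 106
EC_dw = 1412 / 106

13.3208 dS/m


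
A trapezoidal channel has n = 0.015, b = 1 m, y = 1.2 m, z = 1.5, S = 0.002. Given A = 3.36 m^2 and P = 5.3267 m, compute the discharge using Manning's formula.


R = A/P = 3.36/5.3267 = 0.630785
Q = (1/0.015) * 3.36 * 0.630785^(2/3) * 0.002^0.5

7.3680 m^3/s


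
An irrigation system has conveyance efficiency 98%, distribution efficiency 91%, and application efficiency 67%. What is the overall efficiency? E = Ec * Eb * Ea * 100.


Ec = 0.98, Eb = 0.91, Ea = 0.67
E = 0.98 * 0.91 * 0.67 * 100 = 59.7506%

59.7506 %


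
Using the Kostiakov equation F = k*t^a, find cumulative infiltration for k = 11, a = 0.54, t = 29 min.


F = k * t^a = 11 * 29^0.54
F = 11 * 6.161620

67.7778 mm


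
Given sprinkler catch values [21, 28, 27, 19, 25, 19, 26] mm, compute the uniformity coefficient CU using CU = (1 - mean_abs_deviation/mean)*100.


mean = 23.571429 mm
MAD = 3.346939 mm
CU = (1 - 3.346939/23.571429)*100

85.8009 %


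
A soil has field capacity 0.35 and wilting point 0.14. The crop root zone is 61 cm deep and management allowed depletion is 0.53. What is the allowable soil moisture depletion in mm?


SMD = (FC - PWP) * d * MAD * 10
SMD = (0.35 - 0.14) * 61 * 0.53 * 10
SMD = 0.2100 * 61 * 0.53 * 10

67.8930 mm


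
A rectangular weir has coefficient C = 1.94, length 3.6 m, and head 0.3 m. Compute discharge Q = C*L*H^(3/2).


Q = C * L * H^(3/2) = 1.94 * 3.6 * 0.3^1.5 = 1.94 * 3.6 * 0.164317

1.1476 m^3/s


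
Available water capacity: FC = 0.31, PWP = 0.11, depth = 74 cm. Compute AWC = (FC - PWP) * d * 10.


AWC = (FC - PWP) * d * 10
AWC = (0.31 - 0.11) * 74 * 10
AWC = 0.2000 * 74 * 10

148.0000 mm


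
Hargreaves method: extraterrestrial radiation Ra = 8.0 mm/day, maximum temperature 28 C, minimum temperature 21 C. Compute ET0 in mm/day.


Tmean = (Tmax + Tmin)/2 = (28 + 21)/2 = 24.5
ET0 = 0.0023 * 8.0 * (24.5 + 17.8) * sqrt(28 - 21)
ET0 = 0.0023 * 8.0 * 42.3 * 2.645751

2.0592 mm/day


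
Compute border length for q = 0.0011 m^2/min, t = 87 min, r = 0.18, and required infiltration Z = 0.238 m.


L = q*t/((1+r)*Z)
L = 0.0011*87/((1+0.18)*0.238)
L = 0.0957/0.28084

0.3408 m


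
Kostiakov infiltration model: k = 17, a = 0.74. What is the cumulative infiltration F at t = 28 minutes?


F = k * t^a = 17 * 28^0.74
F = 17 * 11.773266

200.1455 mm


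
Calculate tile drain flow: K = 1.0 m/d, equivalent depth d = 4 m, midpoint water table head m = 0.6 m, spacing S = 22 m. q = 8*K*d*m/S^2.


q = 8*K*d*m/S^2
q = 8*1.0*4*0.6/22^2
q = 19.2000 / 484

0.0397 m/d


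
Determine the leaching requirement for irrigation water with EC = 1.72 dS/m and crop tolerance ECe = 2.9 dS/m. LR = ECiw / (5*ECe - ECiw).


LR = ECiw / (5*ECe - ECiw)
LR = 1.72 / (5*2.9 - 1.72)
LR = 1.72 / 12.7800

0.1346


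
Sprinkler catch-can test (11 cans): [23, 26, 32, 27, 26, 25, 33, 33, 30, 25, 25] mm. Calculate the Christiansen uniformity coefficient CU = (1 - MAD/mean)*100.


mean = 27.727273 mm
MAD = 3.107438 mm
CU = (1 - 3.107438/27.727273)*100

88.7928 %


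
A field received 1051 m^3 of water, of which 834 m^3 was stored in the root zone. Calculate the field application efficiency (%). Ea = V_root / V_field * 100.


Ea = V_root / V_field * 100 = 834 / 1051 * 100 = 79.3530%

79.3530 %


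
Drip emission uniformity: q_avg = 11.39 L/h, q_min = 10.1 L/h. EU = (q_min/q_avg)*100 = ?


EU = (q_min/q_avg)*100 = (10.1/11.39)*100 = 88.6743%

88.6743 %


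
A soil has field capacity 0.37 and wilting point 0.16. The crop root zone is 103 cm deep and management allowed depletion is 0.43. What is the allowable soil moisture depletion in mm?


SMD = (FC - PWP) * d * MAD * 10
SMD = (0.37 - 0.16) * 103 * 0.43 * 10
SMD = 0.2100 * 103 * 0.43 * 10

93.0090 mm


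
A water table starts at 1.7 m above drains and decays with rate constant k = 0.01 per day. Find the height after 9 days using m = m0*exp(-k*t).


m = m0 * exp(-k*t)
m = 1.7 * exp(-0.01 * 9)
m = 1.7 * exp(-0.0900)

1.5537 m


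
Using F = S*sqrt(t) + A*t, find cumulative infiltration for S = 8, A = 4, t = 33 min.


F = S*sqrt(t) + A*t
F = 8*sqrt(33) + 4*33
F = 8*5.744563 + 132

177.9565 mm


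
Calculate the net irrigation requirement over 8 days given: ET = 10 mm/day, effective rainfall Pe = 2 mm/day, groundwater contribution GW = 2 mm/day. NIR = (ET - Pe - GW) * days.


Daily deficit = ET - Pe - GW = 10 - 2 - 2 = 6 mm/day
NIR = 6 * 8 = 48 mm

48.0000 mm


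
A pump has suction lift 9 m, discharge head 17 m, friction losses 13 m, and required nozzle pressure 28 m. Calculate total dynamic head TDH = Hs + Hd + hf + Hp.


TDH = Hs + Hd + hf + Hp = 9 + 17 + 13 + 28 = 67

67 m


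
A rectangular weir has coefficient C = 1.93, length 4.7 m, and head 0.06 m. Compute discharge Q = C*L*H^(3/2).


Q = C * L * H^(3/2) = 1.93 * 4.7 * 0.06^1.5 = 1.93 * 4.7 * 0.014697

0.1333 m^3/s


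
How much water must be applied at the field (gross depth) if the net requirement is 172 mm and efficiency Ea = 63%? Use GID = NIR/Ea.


Ea = 63% = 0.63
GID = NIR / Ea = 172 / 0.63 = 273.0159 mm

273.0159 mm


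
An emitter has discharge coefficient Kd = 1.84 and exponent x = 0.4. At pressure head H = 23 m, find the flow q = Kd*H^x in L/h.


q = Kd * H^x = 1.84 * 23^0.4 = 1.84 * 3.505025

6.4492 L/h


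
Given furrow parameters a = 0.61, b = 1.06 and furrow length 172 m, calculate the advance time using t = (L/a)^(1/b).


t = (L/a)^(1/b)
t = (172/0.61)^(1/1.06)
t = 281.967213^(1/1.06)

204.8840 min


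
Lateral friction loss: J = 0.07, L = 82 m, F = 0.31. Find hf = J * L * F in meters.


hf = J * L * F = 0.07 * 82 * 0.31 = 1.7794 m

1.7794 m


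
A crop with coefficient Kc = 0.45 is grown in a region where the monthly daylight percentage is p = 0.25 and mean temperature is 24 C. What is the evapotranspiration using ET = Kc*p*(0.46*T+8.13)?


ET = Kc * p * (0.46*T + 8.13)
ET = 0.45 * 0.25 * (0.46*24 + 8.13)
ET = 0.45 * 0.25 * 19.1700

2.1566 mm/day


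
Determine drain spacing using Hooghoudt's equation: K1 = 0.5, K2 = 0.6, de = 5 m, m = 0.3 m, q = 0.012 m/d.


S^2 = 8*K2*de*m/q + 4*K1*m^2/q
S^2 = 8*0.6*5*0.3/0.012 + 4*0.5*0.3^2/0.012
S = sqrt(615.0000)

24.7992 m


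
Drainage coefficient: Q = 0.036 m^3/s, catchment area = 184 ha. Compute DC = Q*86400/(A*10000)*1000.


DC = Q * 86400 / (A * 10000) * 1000
DC = 0.036 * 86400 / (184 * 10000) * 1000
DC = 3110400.0000 / 1840000

1.6904 mm/day


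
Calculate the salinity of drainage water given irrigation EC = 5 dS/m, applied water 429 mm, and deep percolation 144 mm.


EC_dw = EC_iw * D_iw / D_dw
EC_dw = 5 * 429 / 144
EC_dw = 2145 / 144

14.8958 dS/m


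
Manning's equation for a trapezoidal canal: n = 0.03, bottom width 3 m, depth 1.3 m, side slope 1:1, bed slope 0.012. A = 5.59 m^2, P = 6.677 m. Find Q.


R = A/P = 5.59/6.677 = 0.837202
Q = (1/0.03) * 5.59 * 0.837202^(2/3) * 0.012^0.5

18.1315 m^3/s


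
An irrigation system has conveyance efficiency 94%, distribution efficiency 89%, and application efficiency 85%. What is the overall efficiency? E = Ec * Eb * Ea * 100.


Ec = 0.94, Eb = 0.89, Ea = 0.85
E = 0.94 * 0.89 * 0.85 * 100 = 71.1110%

71.1110 %


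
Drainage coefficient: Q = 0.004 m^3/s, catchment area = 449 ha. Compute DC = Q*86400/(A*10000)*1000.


DC = Q * 86400 / (A * 10000) * 1000
DC = 0.004 * 86400 / (449 * 10000) * 1000
DC = 345600.0000 / 4490000

0.0770 mm/day


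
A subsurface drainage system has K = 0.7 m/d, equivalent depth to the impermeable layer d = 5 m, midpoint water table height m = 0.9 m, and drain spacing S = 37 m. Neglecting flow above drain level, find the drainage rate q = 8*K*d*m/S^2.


q = 8*K*d*m/S^2
q = 8*0.7*5*0.9/37^2
q = 25.2000 / 1369

0.0184 m/d


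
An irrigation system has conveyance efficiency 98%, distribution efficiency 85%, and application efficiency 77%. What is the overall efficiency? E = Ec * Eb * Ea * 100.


Ec = 0.98, Eb = 0.85, Ea = 0.77
E = 0.98 * 0.85 * 0.77 * 100 = 64.1410%

64.1410 %


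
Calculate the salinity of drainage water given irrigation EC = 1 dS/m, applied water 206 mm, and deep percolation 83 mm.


EC_dw = EC_iw * D_iw / D_dw
EC_dw = 1 * 206 / 83
EC_dw = 206 / 83

2.4819 dS/m


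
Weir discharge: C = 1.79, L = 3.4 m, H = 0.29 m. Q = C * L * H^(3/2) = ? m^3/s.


Q = C * L * H^(3/2) = 1.79 * 3.4 * 0.29^1.5 = 1.79 * 3.4 * 0.156170

0.9505 m^3/s


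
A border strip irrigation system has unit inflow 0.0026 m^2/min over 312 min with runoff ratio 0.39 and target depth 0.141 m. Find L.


L = q*t/((1+r)*Z)
L = 0.0026*312/((1+0.39)*0.141)
L = 0.8112/0.19599

4.1390 m


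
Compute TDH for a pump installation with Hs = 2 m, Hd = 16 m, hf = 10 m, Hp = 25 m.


TDH = Hs + Hd + hf + Hp = 2 + 16 + 10 + 25 = 53

53 m


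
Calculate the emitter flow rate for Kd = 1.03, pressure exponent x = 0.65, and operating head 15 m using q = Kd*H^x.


q = Kd * H^x = 1.03 * 15^0.65 = 1.03 * 5.813790

5.9882 L/h


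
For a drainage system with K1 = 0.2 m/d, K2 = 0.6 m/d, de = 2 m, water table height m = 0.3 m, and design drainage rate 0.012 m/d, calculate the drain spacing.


S^2 = 8*K2*de*m/q + 4*K1*m^2/q
S^2 = 8*0.6*2*0.3/0.012 + 4*0.2*0.3^2/0.012
S = sqrt(246.0000)

15.6844 m


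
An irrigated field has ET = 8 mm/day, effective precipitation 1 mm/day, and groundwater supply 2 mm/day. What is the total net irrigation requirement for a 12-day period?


Daily deficit = ET - Pe - GW = 8 - 1 - 2 = 5 mm/day
NIR = 5 * 12 = 60 mm

60.0000 mm


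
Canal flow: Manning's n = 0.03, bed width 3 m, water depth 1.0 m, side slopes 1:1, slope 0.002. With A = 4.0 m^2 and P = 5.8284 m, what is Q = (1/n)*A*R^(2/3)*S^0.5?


R = A/P = 4.0/5.8284 = 0.686295
Q = (1/0.03) * 4.0 * 0.686295^(2/3) * 0.002^0.5

4.6394 m^3/s


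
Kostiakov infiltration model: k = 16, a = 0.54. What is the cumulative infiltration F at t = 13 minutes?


F = k * t^a = 16 * 13^0.54
F = 16 * 3.995116

63.9219 mm


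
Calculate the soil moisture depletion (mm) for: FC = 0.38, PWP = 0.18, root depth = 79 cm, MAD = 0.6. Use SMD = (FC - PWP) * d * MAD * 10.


SMD = (FC - PWP) * d * MAD * 10
SMD = (0.38 - 0.18) * 79 * 0.6 * 10
SMD = 0.2000 * 79 * 0.6 * 10

94.8000 mm


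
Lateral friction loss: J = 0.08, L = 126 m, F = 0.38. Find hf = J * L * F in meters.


hf = J * L * F = 0.08 * 126 * 0.38 = 3.8304 m

3.8304 m


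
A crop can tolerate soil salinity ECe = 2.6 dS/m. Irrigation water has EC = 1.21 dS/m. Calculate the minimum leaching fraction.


LR = ECiw / (5*ECe - ECiw)
LR = 1.21 / (5*2.6 - 1.21)
LR = 1.21 / 11.7900

0.1026


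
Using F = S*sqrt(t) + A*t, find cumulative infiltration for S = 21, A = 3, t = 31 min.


F = S*sqrt(t) + A*t
F = 21*sqrt(31) + 3*31
F = 21*5.567764 + 93

209.9230 mm


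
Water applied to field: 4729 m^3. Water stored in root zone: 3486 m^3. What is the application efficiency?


Ea = V_root / V_field * 100 = 3486 / 4729 * 100 = 73.7154%

73.7154 %


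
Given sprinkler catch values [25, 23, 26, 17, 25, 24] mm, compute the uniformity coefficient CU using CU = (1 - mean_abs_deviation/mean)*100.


mean = 23.333333 mm
MAD = 2.222222 mm
CU = (1 - 2.222222/23.333333)*100

90.4762 %


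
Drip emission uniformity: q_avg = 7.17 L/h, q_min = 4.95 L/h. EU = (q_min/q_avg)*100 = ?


EU = (q_min/q_avg)*100 = (4.95/7.17)*100 = 69.0377%

69.0377 %


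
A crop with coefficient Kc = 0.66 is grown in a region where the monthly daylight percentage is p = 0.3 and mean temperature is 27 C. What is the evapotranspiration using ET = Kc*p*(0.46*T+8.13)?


ET = Kc * p * (0.46*T + 8.13)
ET = 0.66 * 0.3 * (0.46*27 + 8.13)
ET = 0.66 * 0.3 * 20.5500

4.0689 mm/day


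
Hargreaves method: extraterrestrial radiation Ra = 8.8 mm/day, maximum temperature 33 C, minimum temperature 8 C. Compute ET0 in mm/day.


Tmean = (Tmax + Tmin)/2 = (33 + 8)/2 = 20.5
ET0 = 0.0023 * 8.8 * (20.5 + 17.8) * sqrt(33 - 8)
ET0 = 0.0023 * 8.8 * 38.3 * 5.000000

3.8760 mm/day


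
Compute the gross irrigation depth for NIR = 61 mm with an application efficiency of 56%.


Ea = 56% = 0.56
GID = NIR / Ea = 61 / 0.56 = 108.9286 mm

108.9286 mm


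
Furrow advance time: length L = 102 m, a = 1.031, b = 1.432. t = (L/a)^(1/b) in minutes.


t = (L/a)^(1/b)
t = (102/1.031)^(1/1.432)
t = 98.933075^(1/1.432)

24.7397 min


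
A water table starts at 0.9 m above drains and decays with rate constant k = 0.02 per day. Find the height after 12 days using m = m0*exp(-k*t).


m = m0 * exp(-k*t)
m = 0.9 * exp(-0.02 * 12)
m = 0.9 * exp(-0.2400)

0.7080 m


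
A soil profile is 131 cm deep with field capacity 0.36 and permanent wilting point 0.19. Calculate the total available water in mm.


AWC = (FC - PWP) * d * 10
AWC = (0.36 - 0.19) * 131 * 10
AWC = 0.1700 * 131 * 10

222.7000 mm


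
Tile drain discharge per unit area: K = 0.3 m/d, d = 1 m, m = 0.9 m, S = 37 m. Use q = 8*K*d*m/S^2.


q = 8*K*d*m/S^2
q = 8*0.3*1*0.9/37^2
q = 2.1600 / 1369

0.0016 m/d


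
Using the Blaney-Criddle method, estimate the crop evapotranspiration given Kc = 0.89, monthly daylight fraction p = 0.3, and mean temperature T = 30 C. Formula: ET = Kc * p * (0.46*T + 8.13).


ET = Kc * p * (0.46*T + 8.13)
ET = 0.89 * 0.3 * (0.46*30 + 8.13)
ET = 0.89 * 0.3 * 21.9300

5.8553 mm/day


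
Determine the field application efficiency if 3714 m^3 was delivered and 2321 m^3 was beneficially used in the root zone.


Ea = V_root / V_field * 100 = 2321 / 3714 * 100 = 62.4933%

62.4933 %


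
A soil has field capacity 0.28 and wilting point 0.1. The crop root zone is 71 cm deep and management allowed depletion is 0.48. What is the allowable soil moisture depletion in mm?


SMD = (FC - PWP) * d * MAD * 10
SMD = (0.28 - 0.1) * 71 * 0.48 * 10
SMD = 0.1800 * 71 * 0.48 * 10

61.3440 mm


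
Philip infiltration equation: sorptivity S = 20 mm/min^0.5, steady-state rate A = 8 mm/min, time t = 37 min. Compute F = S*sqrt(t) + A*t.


F = S*sqrt(t) + A*t
F = 20*sqrt(37) + 8*37
F = 20*6.082763 + 296

417.6553 mm


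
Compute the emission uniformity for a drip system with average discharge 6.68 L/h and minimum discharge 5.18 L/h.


EU = (q_min/q_avg)*100 = (5.18/6.68)*100 = 77.5449%

77.5449 %


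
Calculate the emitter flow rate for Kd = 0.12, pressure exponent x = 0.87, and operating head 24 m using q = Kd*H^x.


q = Kd * H^x = 0.12 * 24^0.87 = 0.12 * 15.877561

1.9053 L/h


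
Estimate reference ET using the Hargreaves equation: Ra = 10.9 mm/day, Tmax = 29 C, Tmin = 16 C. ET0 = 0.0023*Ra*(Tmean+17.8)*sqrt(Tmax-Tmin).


Tmean = (Tmax + Tmin)/2 = (29 + 16)/2 = 22.5
ET0 = 0.0023 * 10.9 * (22.5 + 17.8) * sqrt(29 - 16)
ET0 = 0.0023 * 10.9 * 40.3 * 3.605551

3.6428 mm/day


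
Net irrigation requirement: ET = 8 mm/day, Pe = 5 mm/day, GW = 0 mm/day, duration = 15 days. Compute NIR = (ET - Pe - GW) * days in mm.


Daily deficit = ET - Pe - GW = 8 - 5 - 0 = 3 mm/day
NIR = 3 * 15 = 45 mm

45.0000 mm


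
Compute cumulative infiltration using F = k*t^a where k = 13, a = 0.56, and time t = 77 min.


F = k * t^a = 13 * 77^0.56
F = 13 * 11.387668

148.0397 mm


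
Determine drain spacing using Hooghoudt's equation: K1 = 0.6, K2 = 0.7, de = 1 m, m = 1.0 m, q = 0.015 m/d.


S^2 = 8*K2*de*m/q + 4*K1*m^2/q
S^2 = 8*0.7*1*1.0/0.015 + 4*0.6*1.0^2/0.015
S = sqrt(533.3333)

23.0940 m


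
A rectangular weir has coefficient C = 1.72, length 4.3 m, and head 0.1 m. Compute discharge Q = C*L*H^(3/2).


Q = C * L * H^(3/2) = 1.72 * 4.3 * 0.1^1.5 = 1.72 * 4.3 * 0.031623

0.2339 m^3/s


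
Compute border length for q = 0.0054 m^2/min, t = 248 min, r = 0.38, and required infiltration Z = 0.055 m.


L = q*t/((1+r)*Z)
L = 0.0054*248/((1+0.38)*0.055)
L = 1.3392/0.0759

17.6443 m


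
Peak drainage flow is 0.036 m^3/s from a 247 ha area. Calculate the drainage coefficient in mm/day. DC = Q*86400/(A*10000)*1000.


DC = Q * 86400 / (A * 10000) * 1000
DC = 0.036 * 86400 / (247 * 10000) * 1000
DC = 3110400.0000 / 2470000

1.2593 mm/day


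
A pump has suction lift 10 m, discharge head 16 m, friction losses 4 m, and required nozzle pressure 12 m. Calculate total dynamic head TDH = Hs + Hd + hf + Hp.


TDH = Hs + Hd + hf + Hp = 10 + 16 + 4 + 12 = 42

42 m


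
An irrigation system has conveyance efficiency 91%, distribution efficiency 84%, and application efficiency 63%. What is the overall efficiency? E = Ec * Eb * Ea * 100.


Ec = 0.91, Eb = 0.84, Ea = 0.63
E = 0.91 * 0.84 * 0.63 * 100 = 48.1572%

48.1572 %


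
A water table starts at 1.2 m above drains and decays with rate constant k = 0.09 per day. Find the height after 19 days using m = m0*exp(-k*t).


m = m0 * exp(-k*t)
m = 1.2 * exp(-0.09 * 19)
m = 1.2 * exp(-1.7100)

0.2170 m


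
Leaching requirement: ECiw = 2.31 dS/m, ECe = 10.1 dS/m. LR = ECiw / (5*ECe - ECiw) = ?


LR = ECiw / (5*ECe - ECiw)
LR = 2.31 / (5*10.1 - 2.31)
LR = 2.31 / 48.1900

0.0479


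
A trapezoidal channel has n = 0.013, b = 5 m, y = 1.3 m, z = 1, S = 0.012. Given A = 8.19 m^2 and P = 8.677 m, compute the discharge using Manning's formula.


R = A/P = 8.19/8.677 = 0.943875
Q = (1/0.013) * 8.19 * 0.943875^(2/3) * 0.012^0.5

66.4060 m^3/s


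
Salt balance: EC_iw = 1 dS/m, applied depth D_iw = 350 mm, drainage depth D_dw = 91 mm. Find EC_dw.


EC_dw = EC_iw * D_iw / D_dw
EC_dw = 1 * 350 / 91
EC_dw = 350 / 91

3.8462 dS/m


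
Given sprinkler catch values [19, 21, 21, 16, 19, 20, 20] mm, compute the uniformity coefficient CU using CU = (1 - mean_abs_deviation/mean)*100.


mean = 19.428571 mm
MAD = 1.224490 mm
CU = (1 - 1.224490/19.428571)*100

93.6975 %


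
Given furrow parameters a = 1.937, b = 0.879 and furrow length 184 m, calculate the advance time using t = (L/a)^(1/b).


t = (L/a)^(1/b)
t = (184/1.937)^(1/0.879)
t = 94.992256^(1/0.879)

177.7992 min


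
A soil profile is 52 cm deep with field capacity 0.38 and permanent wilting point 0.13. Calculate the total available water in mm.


AWC = (FC - PWP) * d * 10
AWC = (0.38 - 0.13) * 52 * 10
AWC = 0.2500 * 52 * 10

130.0000 mm


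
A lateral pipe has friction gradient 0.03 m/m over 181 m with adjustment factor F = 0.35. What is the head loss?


hf = J * L * F = 0.03 * 181 * 0.35 = 1.9005 m

1.9005 m


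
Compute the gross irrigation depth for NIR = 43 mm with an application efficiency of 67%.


Ea = 67% = 0.67
GID = NIR / Ea = 43 / 0.67 = 64.1791 mm

64.1791 mm


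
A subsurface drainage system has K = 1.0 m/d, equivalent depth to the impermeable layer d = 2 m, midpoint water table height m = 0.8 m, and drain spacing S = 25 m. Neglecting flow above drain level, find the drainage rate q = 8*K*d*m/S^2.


q = 8*K*d*m/S^2
q = 8*1.0*2*0.8/25^2
q = 12.8000 / 625

0.0205 m/d


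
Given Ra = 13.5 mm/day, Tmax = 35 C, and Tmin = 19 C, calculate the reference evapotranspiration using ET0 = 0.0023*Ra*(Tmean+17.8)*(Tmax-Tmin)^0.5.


Tmean = (Tmax + Tmin)/2 = (35 + 19)/2 = 27.0
ET0 = 0.0023 * 13.5 * (27.0 + 17.8) * sqrt(35 - 19)
ET0 = 0.0023 * 13.5 * 44.8 * 4.000000

5.5642 mm/day


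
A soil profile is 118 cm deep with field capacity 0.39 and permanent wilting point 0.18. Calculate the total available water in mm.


AWC = (FC - PWP) * d * 10
AWC = (0.39 - 0.18) * 118 * 10
AWC = 0.2100 * 118 * 10

247.8000 mm


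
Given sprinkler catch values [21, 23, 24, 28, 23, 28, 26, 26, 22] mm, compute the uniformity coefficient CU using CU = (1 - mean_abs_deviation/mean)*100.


mean = 24.555556 mm
MAD = 2.172840 mm
CU = (1 - 2.172840/24.555556)*100

91.1513 %


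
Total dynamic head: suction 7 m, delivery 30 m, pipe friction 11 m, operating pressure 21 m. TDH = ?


TDH = Hs + Hd + hf + Hp = 7 + 30 + 11 + 21 = 69

69 m


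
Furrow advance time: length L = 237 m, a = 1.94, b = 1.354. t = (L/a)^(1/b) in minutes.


t = (L/a)^(1/b)
t = (237/1.94)^(1/1.354)
t = 122.164948^(1/1.354)

34.7792 min


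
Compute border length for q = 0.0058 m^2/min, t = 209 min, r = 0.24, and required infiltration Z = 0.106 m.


L = q*t/((1+r)*Z)
L = 0.0058*209/((1+0.24)*0.106)
L = 1.2122/0.13144

9.2225 m


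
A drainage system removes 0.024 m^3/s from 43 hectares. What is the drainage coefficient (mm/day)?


DC = Q * 86400 / (A * 10000) * 1000
DC = 0.024 * 86400 / (43 * 10000) * 1000
DC = 2073600.0000 / 430000

4.8223 mm/day


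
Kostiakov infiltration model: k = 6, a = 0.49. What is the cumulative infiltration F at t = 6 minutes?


F = k * t^a = 6 * 6^0.49
F = 6 * 2.405992

14.4360 mm


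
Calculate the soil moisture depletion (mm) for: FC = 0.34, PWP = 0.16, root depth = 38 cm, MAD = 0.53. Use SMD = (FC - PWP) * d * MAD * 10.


SMD = (FC - PWP) * d * MAD * 10
SMD = (0.34 - 0.16) * 38 * 0.53 * 10
SMD = 0.1800 * 38 * 0.53 * 10

36.2520 mm


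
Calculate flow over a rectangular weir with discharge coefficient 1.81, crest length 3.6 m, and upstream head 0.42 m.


Q = C * L * H^(3/2) = 1.81 * 3.6 * 0.42^1.5 = 1.81 * 3.6 * 0.272191

1.7736 m^3/s


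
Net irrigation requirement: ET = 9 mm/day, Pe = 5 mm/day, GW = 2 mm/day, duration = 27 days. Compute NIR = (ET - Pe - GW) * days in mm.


Daily deficit = ET - Pe - GW = 9 - 5 - 2 = 2 mm/day
NIR = 2 * 27 = 54 mm

54.0000 mm


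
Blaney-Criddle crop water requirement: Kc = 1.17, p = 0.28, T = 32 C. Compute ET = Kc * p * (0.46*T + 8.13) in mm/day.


ET = Kc * p * (0.46*T + 8.13)
ET = 1.17 * 0.28 * (0.46*32 + 8.13)
ET = 1.17 * 0.28 * 22.8500

7.4857 mm/day


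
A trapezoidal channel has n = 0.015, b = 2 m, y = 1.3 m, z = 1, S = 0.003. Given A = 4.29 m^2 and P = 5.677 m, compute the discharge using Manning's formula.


R = A/P = 4.29/5.677 = 0.755681
Q = (1/0.015) * 4.29 * 0.755681^(2/3) * 0.003^0.5

12.9963 m^3/s


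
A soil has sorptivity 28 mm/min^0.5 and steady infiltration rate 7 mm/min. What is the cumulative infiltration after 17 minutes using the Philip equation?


F = S*sqrt(t) + A*t
F = 28*sqrt(17) + 7*17
F = 28*4.123106 + 119

234.4470 mm


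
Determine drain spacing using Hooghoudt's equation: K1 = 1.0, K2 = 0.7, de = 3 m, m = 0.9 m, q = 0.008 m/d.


S^2 = 8*K2*de*m/q + 4*K1*m^2/q
S^2 = 8*0.7*3*0.9/0.008 + 4*1.0*0.9^2/0.008
S = sqrt(2295.0000)

47.9062 m


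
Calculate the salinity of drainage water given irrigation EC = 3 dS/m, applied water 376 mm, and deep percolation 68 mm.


EC_dw = EC_iw * D_iw / D_dw
EC_dw = 3 * 376 / 68
EC_dw = 1128 / 68

16.5882 dS/m


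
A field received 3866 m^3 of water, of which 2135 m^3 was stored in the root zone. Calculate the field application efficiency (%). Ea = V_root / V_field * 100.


Ea = V_root / V_field * 100 = 2135 / 3866 * 100 = 55.2250%

55.2250 %


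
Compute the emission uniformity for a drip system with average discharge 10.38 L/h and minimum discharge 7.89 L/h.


EU = (q_min/q_avg)*100 = (7.89/10.38)*100 = 76.0116%

76.0116 %


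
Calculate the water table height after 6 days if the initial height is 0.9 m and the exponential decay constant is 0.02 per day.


m = m0 * exp(-k*t)
m = 0.9 * exp(-0.02 * 6)
m = 0.9 * exp(-0.1200)

0.7982 m


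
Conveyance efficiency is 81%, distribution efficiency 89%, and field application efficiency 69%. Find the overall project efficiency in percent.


Ec = 0.81, Eb = 0.89, Ea = 0.69
E = 0.81 * 0.89 * 0.69 * 100 = 49.7421%

49.7421 %
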